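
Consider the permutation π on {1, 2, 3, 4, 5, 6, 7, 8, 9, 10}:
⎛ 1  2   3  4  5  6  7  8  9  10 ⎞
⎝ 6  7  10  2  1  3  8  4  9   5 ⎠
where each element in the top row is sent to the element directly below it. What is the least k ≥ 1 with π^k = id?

The disjoint-cycle form of π has cycle lengths 5, 4, 1.
The order of π is the least common multiple of its cycle lengths: lcm(5, 4) = 20.

20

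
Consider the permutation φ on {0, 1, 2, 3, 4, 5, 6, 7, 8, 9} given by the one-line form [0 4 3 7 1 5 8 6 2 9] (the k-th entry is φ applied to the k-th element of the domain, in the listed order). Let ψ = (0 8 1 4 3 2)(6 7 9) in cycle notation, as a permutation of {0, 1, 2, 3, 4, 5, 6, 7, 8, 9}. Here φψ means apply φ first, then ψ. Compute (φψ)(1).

3

First apply φ: φ(1) = 4, then ψ(4) = 3. Thus (φψ)(1) = 3.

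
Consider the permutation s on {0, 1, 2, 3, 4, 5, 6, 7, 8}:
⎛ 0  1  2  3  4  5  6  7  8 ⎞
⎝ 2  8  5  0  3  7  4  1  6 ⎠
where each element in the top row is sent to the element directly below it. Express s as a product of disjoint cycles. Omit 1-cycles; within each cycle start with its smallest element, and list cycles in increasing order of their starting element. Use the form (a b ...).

Start at 0 and follow images: 0 → 2 → 5 → 7 → 1 → 8 → 6 → 4 → 3 → 0, giving the cycle (0 2 5 7 1 8 6 4 3).
Repeating from the next unused element and collecting all non-trivial cycles gives (0 2 5 7 1 8 6 4 3).

(0 2 5 7 1 8 6 4 3)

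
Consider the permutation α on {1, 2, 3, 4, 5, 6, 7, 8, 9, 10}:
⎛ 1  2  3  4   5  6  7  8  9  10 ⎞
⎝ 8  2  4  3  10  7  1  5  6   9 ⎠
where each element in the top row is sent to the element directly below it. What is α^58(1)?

Tracing 1 → 8 → … returns to 1 after 7 steps, so 1 lies in a 7-cycle (1 8 5 10 9 6 7).
On a 7-cycle, α^7 is the identity, so α^58 = α^2 there (58 ≡ 2 mod 7).
Stepping 2 places around the cycle: 1 → 8 → 5.

5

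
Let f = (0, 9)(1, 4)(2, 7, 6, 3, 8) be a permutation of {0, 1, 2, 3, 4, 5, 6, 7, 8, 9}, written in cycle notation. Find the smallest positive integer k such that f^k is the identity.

The cycle type of f is (5, 2, 2, 1).
Since disjoint cycles commute, ord(f) = lcm(5, 2, 2) = 10.

10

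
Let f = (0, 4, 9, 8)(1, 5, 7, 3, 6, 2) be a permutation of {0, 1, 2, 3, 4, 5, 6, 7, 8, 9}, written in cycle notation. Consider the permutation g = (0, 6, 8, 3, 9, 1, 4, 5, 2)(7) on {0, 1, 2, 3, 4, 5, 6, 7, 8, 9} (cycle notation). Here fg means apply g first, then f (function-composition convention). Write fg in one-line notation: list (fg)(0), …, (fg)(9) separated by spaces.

2 9 4 8 7 1 0 3 6 5

Chase each element through g then f: 0 → 6 → 2; 1 → 4 → 9; 2 → 0 → 4; 3 → 9 → 8; 4 → 5 → 7; 5 → 2 → 1; 6 → 8 → 0; 7 → 7 → 3; 8 → 3 → 6; 9 → 1 → 5.
So fg in one-line form is 2 9 4 8 7 1 0 3 6 5.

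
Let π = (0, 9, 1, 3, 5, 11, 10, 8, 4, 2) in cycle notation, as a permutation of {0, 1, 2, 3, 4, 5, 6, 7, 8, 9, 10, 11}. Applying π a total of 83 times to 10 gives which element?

2

10 lies in the 10-cycle (0, 9, 1, 3, 5, 11, 10, 8, 4, 2).
Powers repeat with period 10 on this cycle, and 83 mod 10 = 3, so π^83(10) = π^3(10).
Stepping 3 places around the cycle: 10 → 8 → 4 → 2.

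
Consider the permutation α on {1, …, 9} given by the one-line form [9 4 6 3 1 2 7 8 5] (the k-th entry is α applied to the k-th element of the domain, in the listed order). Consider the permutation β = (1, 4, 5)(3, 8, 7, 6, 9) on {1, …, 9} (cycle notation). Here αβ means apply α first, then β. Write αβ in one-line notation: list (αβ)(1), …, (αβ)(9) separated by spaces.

3 5 9 8 4 2 6 7 1

(αβ)(x) = β(α(x)). Computing each image: β(α(1)) = β(9) = 3, β(α(2)) = β(4) = 5, β(α(3)) = β(6) = 9, β(α(4)) = β(3) = 8, β(α(5)) = β(1) = 4, β(α(6)) = β(2) = 2, β(α(7)) = β(7) = 6, β(α(8)) = β(8) = 7, β(α(9)) = β(5) = 1.
Hence αβ = [3 5 9 8 4 2 6 7 1].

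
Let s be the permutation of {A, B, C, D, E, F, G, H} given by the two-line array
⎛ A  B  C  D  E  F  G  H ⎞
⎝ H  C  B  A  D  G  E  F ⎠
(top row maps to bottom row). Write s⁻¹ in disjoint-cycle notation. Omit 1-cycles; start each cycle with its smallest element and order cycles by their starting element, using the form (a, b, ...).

(A, D, E, G, F, H)(B, C)

The cycle decomposition of s is (A, H, F, G, E, D)(B, C).
Reversing each cycle (and rotating so the smallest element leads) gives s⁻¹ = (A, D, E, G, F, H)(B, C).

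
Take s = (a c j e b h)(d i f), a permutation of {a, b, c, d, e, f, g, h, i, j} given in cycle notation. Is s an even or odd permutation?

The cycle lengths are 6, 3, 1.
A cycle of length ℓ contributes ℓ−1 transpositions, so s is a product of 5 + 2 = 7 transpositions — odd.

odd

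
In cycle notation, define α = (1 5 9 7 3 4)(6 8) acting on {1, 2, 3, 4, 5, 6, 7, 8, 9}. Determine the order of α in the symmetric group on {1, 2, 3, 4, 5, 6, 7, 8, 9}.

The disjoint cycles have lengths 6, 2, 1.
The order is lcm(6, 2) = 6.

6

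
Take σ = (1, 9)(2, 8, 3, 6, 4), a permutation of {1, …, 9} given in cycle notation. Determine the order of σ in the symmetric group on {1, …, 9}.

The disjoint cycles have lengths 5, 2, 1, 1.
The order is lcm(5, 2) = 10.

10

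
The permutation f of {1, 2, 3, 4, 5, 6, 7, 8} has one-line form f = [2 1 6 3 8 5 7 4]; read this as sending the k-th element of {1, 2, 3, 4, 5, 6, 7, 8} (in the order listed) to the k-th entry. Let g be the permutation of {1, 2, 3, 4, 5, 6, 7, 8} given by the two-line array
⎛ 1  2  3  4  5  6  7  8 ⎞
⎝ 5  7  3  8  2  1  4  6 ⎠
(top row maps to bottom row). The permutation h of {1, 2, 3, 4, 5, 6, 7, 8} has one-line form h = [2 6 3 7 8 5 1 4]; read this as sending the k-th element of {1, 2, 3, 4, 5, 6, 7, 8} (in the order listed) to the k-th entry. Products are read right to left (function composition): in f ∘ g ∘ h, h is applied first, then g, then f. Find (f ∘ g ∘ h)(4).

(f ∘ g ∘ h)(4) = f(g(h(4))). h(4) = 7, then g(7) = 4, then f(4) = 3, so the result is 3.

3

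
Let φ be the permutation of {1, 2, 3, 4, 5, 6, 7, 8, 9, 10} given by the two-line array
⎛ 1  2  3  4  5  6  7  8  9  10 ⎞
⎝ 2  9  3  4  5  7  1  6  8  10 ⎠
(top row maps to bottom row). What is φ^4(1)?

Tracing 1 → 2 → … returns to 1 after 6 steps, so 1 lies in a 6-cycle (1, 2, 9, 8, 6, 7).
Stepping 4 places around the cycle: 1 → 2 → 9 → 8 → 6.

6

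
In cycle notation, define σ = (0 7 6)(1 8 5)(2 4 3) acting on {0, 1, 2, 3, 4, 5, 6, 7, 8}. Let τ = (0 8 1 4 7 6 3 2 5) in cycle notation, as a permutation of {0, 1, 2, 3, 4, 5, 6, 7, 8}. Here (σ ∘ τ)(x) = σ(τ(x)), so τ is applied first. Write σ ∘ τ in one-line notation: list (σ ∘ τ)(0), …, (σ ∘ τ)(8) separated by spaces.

5 3 1 4 6 7 2 0 8

For each element, apply τ then σ: 0 → 8 → 5; 1 → 4 → 3; 2 → 5 → 1; 3 → 2 → 4; 4 → 7 → 6; 5 → 0 → 7; 6 → 3 → 2; 7 → 6 → 0; 8 → 1 → 8.
So σ ∘ τ in one-line form is 5 3 1 4 6 7 2 0 8.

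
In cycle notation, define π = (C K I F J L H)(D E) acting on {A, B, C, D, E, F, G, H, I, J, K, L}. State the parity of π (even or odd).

The cycle lengths are 7, 2, 1, 1, 1.
A cycle of length ℓ contributes ℓ−1 transpositions, so π is a product of 6 + 1 = 7 transpositions — odd.

odd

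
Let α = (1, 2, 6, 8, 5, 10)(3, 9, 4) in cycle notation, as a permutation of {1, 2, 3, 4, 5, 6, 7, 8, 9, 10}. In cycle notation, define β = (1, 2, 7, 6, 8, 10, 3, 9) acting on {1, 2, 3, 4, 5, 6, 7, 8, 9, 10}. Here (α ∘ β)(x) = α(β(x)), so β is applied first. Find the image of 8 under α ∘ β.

1

β(8) = 10, then α(10) = 1; composing gives (α ∘ β)(8) = 1.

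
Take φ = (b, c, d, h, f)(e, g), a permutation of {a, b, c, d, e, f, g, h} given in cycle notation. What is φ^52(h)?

b

h lies in the 5-cycle (b, c, d, h, f).
On a 5-cycle, φ^5 is the identity, so φ^52 = φ^2 there (52 ≡ 2 mod 5).
Advancing 2 steps from h: h → f → b.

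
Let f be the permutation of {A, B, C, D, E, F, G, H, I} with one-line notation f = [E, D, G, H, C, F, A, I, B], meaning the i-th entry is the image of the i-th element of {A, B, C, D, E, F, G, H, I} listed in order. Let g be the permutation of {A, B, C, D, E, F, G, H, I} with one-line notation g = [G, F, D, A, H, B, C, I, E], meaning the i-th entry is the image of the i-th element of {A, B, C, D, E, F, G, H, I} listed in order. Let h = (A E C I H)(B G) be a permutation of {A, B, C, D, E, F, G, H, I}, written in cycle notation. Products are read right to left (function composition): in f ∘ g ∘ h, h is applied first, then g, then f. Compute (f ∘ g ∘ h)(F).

D

Chase F: h(F) = F; g(F) = B; f(B) = D. Hence (f ∘ g ∘ h)(F) = D.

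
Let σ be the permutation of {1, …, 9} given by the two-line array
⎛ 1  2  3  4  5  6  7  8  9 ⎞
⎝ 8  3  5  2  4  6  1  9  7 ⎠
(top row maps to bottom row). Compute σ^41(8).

9

Tracing 8 → 9 → … returns to 8 after 4 steps, so 8 lies in a 4-cycle (1 8 9 7).
Powers repeat with period 4 on this cycle, and 41 mod 4 = 1, so σ^41(8) = σ^1(8).
Stepping 1 place around the cycle: 8 → 9.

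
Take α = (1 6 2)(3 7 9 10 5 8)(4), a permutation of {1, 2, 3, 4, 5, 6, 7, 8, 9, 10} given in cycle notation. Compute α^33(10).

10 lies in the 6-cycle (3 7 9 10 5 8).
Since the cycle has length 6, α^33 acts on it the same as α^3 (33 mod 6 = 3).
Stepping 3 places around the cycle: 10 → 5 → 8 → 3.

3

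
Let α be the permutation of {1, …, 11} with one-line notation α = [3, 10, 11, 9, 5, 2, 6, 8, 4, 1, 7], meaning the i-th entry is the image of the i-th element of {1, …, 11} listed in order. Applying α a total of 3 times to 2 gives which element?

Tracing 2 → 10 → … returns to 2 after 7 steps, so 2 lies in a 7-cycle (1 3 11 7 6 2 10).
Stepping 3 places around the cycle: 2 → 10 → 1 → 3.

3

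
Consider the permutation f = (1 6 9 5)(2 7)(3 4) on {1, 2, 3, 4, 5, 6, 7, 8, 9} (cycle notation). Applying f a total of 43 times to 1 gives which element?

1 lies in the 4-cycle (1 6 9 5).
Powers repeat with period 4 on this cycle, and 43 mod 4 = 3, so f^43(1) = f^3(1).
Advancing 3 steps from 1: 1 → 6 → 9 → 5.

5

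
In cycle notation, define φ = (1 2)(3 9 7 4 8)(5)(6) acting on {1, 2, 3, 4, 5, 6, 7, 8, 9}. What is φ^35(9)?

9 lies in the 5-cycle (3 9 7 4 8).
Powers repeat with period 5 on this cycle, and 35 mod 5 = 0, so φ^35(9) = φ^0(9).
So φ^35(9) = 9.

9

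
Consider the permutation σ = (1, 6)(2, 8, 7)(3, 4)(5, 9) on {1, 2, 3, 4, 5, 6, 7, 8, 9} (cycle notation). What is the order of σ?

The cycle type of σ is (3, 2, 2, 2).
The order is lcm(3, 2, 2, 2) = 6.

6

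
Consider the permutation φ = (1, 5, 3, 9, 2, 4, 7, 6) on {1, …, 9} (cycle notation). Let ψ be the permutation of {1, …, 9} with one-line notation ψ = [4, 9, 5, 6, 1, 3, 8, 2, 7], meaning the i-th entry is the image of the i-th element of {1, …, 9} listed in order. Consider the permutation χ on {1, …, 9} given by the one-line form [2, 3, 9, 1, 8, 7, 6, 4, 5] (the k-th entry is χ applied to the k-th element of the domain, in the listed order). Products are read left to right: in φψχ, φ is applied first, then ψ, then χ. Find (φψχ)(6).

(φψχ)(6) = χ(ψ(φ(6))). φ(6) = 1, then ψ(1) = 4, then χ(4) = 1, so the result is 1.

1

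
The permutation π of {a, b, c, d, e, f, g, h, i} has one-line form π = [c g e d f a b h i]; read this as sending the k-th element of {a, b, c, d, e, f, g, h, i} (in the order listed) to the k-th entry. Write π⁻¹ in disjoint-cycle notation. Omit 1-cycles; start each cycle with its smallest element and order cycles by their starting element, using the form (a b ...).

First write π in disjoint cycles: (a c e f)(b g).
Reversing each cycle (and rotating so the smallest element leads) gives π⁻¹ = (a f e c)(b g).

(a f e c)(b g)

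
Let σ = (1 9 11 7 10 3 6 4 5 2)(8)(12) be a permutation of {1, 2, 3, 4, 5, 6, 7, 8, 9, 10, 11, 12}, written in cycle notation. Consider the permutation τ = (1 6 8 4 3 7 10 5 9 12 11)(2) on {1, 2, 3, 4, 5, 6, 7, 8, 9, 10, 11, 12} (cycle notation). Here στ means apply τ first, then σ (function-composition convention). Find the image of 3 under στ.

(στ)(3) = σ(τ(3)). τ(3) = 7, then σ(7) = 10. So (στ)(3) = 10.

10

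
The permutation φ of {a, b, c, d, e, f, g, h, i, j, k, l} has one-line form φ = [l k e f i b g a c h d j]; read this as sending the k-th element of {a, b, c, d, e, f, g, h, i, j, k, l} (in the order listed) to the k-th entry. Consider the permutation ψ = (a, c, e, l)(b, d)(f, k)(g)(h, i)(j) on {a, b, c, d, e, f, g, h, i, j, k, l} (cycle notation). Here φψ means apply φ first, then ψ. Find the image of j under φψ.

i

(φψ)(j) = ψ(φ(j)). φ(j) = h, then ψ(h) = i. So (φψ)(j) = i.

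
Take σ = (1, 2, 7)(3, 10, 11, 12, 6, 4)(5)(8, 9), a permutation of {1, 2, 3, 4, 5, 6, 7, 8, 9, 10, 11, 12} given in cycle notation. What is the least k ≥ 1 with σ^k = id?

6

The disjoint cycles have lengths 6, 3, 2, 1.
Since disjoint cycles commute, ord(σ) = lcm(6, 3, 2) = 6.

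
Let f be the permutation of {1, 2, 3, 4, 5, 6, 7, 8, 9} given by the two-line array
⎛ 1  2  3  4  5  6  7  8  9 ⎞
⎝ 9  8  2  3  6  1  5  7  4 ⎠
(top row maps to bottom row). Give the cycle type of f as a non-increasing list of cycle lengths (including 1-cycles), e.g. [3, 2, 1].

The disjoint cycles are (1, 9, 4, 3, 2, 8, 7, 5, 6), with lengths 9 in non-increasing order.

[9]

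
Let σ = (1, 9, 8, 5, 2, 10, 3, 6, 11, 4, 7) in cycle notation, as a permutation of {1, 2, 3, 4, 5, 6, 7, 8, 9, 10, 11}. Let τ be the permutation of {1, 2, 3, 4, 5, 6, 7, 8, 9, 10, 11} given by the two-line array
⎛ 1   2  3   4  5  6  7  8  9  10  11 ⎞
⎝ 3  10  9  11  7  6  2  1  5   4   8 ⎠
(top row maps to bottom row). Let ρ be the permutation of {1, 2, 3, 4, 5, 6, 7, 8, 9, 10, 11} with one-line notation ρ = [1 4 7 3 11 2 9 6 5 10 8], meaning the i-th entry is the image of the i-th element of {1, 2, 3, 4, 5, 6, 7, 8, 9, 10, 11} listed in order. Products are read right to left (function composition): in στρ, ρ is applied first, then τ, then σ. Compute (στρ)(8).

11

Apply the permutations in order: ρ(8) = 6, then τ(6) = 6, then σ(6) = 11. So (στρ)(8) = 11.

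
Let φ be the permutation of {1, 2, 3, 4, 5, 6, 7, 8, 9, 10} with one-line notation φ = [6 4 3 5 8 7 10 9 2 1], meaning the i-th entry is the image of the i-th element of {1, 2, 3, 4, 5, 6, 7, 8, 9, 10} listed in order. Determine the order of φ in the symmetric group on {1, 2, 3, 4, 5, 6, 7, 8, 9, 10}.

Writing φ as disjoint cycles, the cycle lengths are 5, 4, 1.
Since disjoint cycles commute, ord(φ) = lcm(5, 4) = 20.

20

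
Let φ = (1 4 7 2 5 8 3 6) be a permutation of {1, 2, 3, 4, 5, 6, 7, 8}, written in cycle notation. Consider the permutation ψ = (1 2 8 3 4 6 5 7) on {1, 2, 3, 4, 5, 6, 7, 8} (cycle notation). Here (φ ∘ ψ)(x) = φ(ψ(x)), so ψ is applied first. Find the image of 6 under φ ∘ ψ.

8

First apply ψ: ψ(6) = 5, then φ(5) = 8. Thus (φ ∘ ψ)(6) = 8.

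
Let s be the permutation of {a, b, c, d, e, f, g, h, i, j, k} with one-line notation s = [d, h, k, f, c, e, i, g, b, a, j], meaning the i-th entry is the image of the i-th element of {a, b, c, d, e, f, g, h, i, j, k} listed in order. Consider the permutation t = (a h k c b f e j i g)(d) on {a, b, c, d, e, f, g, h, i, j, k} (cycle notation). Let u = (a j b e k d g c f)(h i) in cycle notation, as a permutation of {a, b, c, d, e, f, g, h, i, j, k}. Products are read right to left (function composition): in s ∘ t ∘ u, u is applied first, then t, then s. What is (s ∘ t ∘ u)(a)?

b

Apply the permutations in order: u(a) = j, then t(j) = i, then s(i) = b. So (s ∘ t ∘ u)(a) = b.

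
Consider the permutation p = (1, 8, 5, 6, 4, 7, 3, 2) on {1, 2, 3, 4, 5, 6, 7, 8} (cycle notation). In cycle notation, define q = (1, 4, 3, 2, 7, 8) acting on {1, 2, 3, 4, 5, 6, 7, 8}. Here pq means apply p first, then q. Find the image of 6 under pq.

3

First apply p: p(6) = 4, then q(4) = 3. Thus (pq)(6) = 3.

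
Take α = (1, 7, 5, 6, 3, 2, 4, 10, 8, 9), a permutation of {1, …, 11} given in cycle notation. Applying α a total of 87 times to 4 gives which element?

6

4 lies in the 10-cycle (1, 7, 5, 6, 3, 2, 4, 10, 8, 9).
Since the cycle has length 10, α^87 acts on it the same as α^7 (87 mod 10 = 7).
Advancing 7 steps from 4: 4 → 10 → 8 → 9 → 1 → 7 → 5 → 6.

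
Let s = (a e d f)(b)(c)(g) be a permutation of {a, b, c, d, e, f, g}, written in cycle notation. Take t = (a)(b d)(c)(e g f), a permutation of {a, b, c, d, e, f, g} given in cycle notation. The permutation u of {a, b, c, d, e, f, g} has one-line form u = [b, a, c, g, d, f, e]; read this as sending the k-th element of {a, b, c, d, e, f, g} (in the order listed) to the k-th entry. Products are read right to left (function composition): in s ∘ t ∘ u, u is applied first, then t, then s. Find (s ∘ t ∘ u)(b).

(s ∘ t ∘ u)(b) = s(t(u(b))). u(b) = a, then t(a) = a, then s(a) = e, so the result is e.

e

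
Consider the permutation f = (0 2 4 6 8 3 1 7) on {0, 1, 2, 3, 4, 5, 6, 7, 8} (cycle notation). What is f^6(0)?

0 lies in the 8-cycle (0 2 4 6 8 3 1 7).
Stepping 6 places around the cycle: 0 → 2 → 4 → 6 → 8 → 3 → 1.

1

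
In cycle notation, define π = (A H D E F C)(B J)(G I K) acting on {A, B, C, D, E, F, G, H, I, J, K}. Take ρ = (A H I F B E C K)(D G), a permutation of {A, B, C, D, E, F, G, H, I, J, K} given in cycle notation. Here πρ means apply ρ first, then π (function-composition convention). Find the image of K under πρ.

H

ρ(K) = A, then π(A) = H; composing gives (πρ)(K) = H.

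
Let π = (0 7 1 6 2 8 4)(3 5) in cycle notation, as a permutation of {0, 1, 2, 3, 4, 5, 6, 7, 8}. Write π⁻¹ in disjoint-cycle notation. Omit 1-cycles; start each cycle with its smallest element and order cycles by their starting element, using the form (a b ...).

(0 4 8 2 6 1 7)(3 5)

The inverse reverses each cycle.
Reversing each cycle of π and rotating so the smallest element leads gives (0 4 8 2 6 1 7)(3 5).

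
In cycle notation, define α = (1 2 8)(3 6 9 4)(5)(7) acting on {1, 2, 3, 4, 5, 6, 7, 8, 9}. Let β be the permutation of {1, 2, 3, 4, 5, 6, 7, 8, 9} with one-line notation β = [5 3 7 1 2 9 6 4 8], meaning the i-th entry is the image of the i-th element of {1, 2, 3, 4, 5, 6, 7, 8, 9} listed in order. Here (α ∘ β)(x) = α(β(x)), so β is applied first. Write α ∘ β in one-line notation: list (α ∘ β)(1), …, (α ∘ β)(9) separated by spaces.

5 6 7 2 8 4 9 3 1

For each element, apply β then α: 1 → 5 → 5; 2 → 3 → 6; 3 → 7 → 7; 4 → 1 → 2; 5 → 2 → 8; 6 → 9 → 4; 7 → 6 → 9; 8 → 4 → 3; 9 → 8 → 1.
Collecting the images, α ∘ β = [5 6 7 2 8 4 9 3 1].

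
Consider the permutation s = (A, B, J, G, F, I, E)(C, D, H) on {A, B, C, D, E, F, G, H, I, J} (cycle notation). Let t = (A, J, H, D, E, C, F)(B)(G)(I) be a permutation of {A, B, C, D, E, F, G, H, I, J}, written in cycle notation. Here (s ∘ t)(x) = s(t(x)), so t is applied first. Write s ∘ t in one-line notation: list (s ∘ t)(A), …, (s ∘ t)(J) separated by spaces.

(s ∘ t)(x) = s(t(x)). Computing each image: s(t(A)) = s(J) = G, s(t(B)) = s(B) = J, s(t(C)) = s(F) = I, s(t(D)) = s(E) = A, s(t(E)) = s(C) = D, s(t(F)) = s(A) = B, s(t(G)) = s(G) = F, s(t(H)) = s(D) = H, s(t(I)) = s(I) = E, s(t(J)) = s(H) = C.
Hence s ∘ t = [G J I A D B F H E C].

G J I A D B F H E C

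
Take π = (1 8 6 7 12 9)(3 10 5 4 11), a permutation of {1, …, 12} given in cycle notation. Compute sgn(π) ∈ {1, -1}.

The cycle lengths are 6, 5, 1.
A cycle is odd iff its length is even; π has 1 even-length cycle, so sgn(π) = (−1)^1 and π is odd.

-1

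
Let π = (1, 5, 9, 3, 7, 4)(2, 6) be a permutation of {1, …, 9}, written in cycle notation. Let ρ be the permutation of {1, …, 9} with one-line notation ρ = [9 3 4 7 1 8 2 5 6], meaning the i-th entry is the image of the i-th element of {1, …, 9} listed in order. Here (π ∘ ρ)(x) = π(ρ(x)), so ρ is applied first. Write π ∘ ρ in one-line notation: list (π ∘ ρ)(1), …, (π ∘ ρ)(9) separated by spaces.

(π ∘ ρ)(x) = π(ρ(x)). Computing each image: π(ρ(1)) = π(9) = 3, π(ρ(2)) = π(3) = 7, π(ρ(3)) = π(4) = 1, π(ρ(4)) = π(7) = 4, π(ρ(5)) = π(1) = 5, π(ρ(6)) = π(8) = 8, π(ρ(7)) = π(2) = 6, π(ρ(8)) = π(5) = 9, π(ρ(9)) = π(6) = 2.
Hence π ∘ ρ = [3 7 1 4 5 8 6 9 2].

3 7 1 4 5 8 6 9 2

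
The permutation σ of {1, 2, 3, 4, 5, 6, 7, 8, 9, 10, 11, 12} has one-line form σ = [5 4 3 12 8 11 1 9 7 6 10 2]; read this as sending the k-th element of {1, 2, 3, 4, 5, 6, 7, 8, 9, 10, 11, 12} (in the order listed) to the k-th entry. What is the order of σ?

Decomposing into disjoint cycles gives cycle lengths 5, 3, 3, 1.
Since disjoint cycles commute, ord(σ) = lcm(5, 3, 3) = 15.

15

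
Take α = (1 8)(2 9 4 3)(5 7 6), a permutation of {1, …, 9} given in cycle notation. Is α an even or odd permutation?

The cycle lengths are 4, 3, 2.
A cycle is odd iff its length is even; α has 2 even-length cycles, so sgn(α) = (−1)^2 and α is even.

even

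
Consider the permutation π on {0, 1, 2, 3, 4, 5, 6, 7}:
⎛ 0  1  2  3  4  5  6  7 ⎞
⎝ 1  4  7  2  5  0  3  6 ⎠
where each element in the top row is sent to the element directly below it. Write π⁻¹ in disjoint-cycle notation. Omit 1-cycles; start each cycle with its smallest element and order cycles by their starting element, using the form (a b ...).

(0 5 4 1)(2 3 6 7)

First write π in disjoint cycles: (0 1 4 5)(2 7 6 3).
The inverse reverses every cycle; in canonical form, π⁻¹ = (0 5 4 1)(2 3 6 7).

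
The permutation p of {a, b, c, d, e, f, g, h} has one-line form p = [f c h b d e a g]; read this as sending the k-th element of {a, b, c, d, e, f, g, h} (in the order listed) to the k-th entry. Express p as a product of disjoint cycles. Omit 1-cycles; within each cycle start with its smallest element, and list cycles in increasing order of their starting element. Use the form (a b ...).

(a f e d b c h g)

Iterating p from a gives a → f → e → d → b → c → h → g → a; that is the 8-cycle (a f e d b c h g).
Repeating from the next unused element and collecting all non-trivial cycles gives (a f e d b c h g).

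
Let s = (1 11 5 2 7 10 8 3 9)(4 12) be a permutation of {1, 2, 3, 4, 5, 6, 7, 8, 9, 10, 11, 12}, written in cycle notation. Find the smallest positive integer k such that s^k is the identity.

18

The cycle type of s is (9, 2, 1).
The order is lcm(9, 2) = 18.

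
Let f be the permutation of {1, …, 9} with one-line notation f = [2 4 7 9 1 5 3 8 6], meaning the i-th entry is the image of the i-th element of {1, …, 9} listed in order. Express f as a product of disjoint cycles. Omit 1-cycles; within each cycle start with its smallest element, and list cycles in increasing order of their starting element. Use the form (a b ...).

(1 2 4 9 6 5)(3 7)

Start at 1 and follow images: 1 → 2 → 4 → 9 → 6 → 5 → 1, giving the cycle (1 2 4 9 6 5).
Repeating from the next unused element and collecting all non-trivial cycles gives (1 2 4 9 6 5)(3 7).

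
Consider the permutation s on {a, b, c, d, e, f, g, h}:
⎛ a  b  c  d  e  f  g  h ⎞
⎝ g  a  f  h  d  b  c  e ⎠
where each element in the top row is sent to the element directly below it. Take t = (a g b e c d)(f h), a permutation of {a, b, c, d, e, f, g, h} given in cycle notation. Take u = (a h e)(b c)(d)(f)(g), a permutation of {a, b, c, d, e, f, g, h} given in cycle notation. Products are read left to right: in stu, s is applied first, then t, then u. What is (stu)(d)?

Chase d: s(d) = h; t(h) = f; u(f) = f. Hence (stu)(d) = f.

f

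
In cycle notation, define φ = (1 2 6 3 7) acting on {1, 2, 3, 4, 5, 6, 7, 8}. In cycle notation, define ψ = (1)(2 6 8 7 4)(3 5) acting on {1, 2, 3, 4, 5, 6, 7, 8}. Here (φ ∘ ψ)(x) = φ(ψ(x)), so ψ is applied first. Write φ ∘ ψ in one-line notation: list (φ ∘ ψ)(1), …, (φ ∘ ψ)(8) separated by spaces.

For each element, apply ψ then φ: 1 → 1 → 2; 2 → 6 → 3; 3 → 5 → 5; 4 → 2 → 6; 5 → 3 → 7; 6 → 8 → 8; 7 → 4 → 4; 8 → 7 → 1.
So φ ∘ ψ in one-line form is 2 3 5 6 7 8 4 1.

2 3 5 6 7 8 4 1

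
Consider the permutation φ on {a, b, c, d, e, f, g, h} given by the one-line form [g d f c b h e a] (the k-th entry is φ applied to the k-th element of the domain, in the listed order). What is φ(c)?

f

c is element number 3 of the domain, and entry number 3 of the one-line form is f, so φ(c) = f.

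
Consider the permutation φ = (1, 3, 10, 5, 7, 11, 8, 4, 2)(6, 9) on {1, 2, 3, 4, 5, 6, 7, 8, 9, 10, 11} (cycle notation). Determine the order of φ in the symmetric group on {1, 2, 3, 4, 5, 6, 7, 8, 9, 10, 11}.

18

The disjoint cycles have lengths 9, 2.
The order is lcm(9, 2) = 18.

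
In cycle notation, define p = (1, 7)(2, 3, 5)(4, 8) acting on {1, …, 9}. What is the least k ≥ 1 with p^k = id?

6

The cycle type of p is (3, 2, 2, 1, 1).
The order of p is the least common multiple of its cycle lengths: lcm(3, 2, 2) = 6.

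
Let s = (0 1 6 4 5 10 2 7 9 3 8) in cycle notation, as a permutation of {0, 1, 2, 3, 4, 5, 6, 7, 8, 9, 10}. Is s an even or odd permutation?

even

The cycle lengths are 11.
A cycle is odd iff its length is even; s has 0 even-length cycles, so sgn(s) = (−1)^0 and s is even.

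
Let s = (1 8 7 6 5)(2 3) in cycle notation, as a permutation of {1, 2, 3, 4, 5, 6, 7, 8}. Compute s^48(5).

7

5 lies in the 5-cycle (1 8 7 6 5).
Since the cycle has length 5, s^48 acts on it the same as s^3 (48 mod 5 = 3).
Advancing 3 steps from 5: 5 → 1 → 8 → 7.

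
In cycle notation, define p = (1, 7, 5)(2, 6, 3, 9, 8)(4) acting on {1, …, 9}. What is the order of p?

The disjoint cycles have lengths 5, 3, 1.
The order of p is the least common multiple of its cycle lengths: lcm(5, 3) = 15.

15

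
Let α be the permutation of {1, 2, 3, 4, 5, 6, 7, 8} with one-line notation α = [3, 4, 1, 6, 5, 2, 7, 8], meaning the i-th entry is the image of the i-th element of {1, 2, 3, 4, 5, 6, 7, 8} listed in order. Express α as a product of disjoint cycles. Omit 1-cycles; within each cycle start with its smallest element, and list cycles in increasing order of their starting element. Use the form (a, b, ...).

Iterating α from 1 gives 1 → 3 → 1; that is the 2-cycle (1, 3).
Continuing from each remaining unvisited element yields (1, 3)(2, 4, 6).

(1, 3)(2, 4, 6)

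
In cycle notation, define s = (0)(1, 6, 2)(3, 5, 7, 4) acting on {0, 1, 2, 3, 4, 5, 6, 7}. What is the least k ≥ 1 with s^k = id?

The cycle type of s is (4, 3, 1).
The order is lcm(4, 3) = 12.

12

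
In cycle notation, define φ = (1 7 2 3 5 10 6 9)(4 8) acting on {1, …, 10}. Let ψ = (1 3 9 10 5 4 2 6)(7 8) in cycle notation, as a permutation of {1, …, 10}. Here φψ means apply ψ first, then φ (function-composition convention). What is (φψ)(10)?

(φψ)(10) = φ(ψ(10)). ψ(10) = 5, then φ(5) = 10. So (φψ)(10) = 10.

10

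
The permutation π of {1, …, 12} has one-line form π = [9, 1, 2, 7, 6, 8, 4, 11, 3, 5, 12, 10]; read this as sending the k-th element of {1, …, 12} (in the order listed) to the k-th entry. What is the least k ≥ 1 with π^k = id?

Writing π as disjoint cycles, the cycle lengths are 6, 4, 2.
Since disjoint cycles commute, ord(π) = lcm(6, 4, 2) = 12.

12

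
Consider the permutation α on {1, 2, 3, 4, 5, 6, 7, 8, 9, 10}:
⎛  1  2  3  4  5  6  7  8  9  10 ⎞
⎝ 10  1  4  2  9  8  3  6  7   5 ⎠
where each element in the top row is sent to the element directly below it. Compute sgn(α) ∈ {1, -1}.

In disjoint-cycle form the cycle lengths are 8, 2.
A cycle of length ℓ contributes ℓ−1 transpositions, so α is a product of 7 + 1 = 8 transpositions — even.

1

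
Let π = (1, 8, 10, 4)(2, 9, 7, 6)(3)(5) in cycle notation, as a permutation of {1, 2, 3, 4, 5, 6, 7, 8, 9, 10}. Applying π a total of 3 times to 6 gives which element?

6 lies in the 4-cycle (2, 9, 7, 6).
Advancing 3 steps from 6: 6 → 2 → 9 → 7.

7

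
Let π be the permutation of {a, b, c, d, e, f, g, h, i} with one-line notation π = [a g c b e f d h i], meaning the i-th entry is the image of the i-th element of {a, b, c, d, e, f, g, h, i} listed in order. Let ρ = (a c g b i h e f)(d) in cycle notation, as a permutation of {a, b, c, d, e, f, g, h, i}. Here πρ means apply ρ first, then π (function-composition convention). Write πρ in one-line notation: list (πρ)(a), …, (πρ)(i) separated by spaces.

Chase each element through ρ then π: a → c → c; b → i → i; c → g → d; d → d → b; e → f → f; f → a → a; g → b → g; h → e → e; i → h → h.
So πρ in one-line form is c i d b f a g e h.

c i d b f a g e h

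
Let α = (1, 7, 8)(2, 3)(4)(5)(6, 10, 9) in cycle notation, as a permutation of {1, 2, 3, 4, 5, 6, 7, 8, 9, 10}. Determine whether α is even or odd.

The cycle lengths are 3, 3, 2, 1, 1.
A cycle is odd iff its length is even; α has 1 even-length cycle, so sgn(α) = (−1)^1 and α is odd.

odd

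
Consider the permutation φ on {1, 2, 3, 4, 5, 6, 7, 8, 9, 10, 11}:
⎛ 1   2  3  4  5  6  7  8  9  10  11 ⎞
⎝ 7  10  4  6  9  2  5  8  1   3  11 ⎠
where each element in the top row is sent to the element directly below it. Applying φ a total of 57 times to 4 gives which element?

Tracing 4 → 6 → … returns to 4 after 5 steps, so 4 lies in a 5-cycle (2 10 3 4 6).
Since the cycle has length 5, φ^57 acts on it the same as φ^2 (57 mod 5 = 2).
Advancing 2 steps from 4: 4 → 6 → 2.

2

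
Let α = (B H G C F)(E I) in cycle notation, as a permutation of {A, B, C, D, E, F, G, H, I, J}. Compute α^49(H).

H lies in the 5-cycle (B H G C F).
On a 5-cycle, α^5 is the identity, so α^49 = α^4 there (49 ≡ 4 mod 5).
Advancing 4 steps from H: H → G → C → F → B.

B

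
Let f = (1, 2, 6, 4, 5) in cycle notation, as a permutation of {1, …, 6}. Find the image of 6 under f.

4

In the cycle (1, 2, 6, 4, 5), 6 is followed by 4, so f(6) = 4.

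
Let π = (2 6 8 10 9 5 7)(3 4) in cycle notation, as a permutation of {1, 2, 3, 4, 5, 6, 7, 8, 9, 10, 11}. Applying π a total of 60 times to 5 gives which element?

8

5 lies in the 7-cycle (2 6 8 10 9 5 7).
Powers repeat with period 7 on this cycle, and 60 mod 7 = 4, so π^60(5) = π^4(5).
Advancing 4 steps from 5: 5 → 7 → 2 → 6 → 8.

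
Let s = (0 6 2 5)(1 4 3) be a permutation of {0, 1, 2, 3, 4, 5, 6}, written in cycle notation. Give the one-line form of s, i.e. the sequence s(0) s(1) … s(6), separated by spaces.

6 4 5 1 3 0 2

Reading each image from the cycles: 0↦6, 1↦4, 2↦5, 3↦1, 4↦3, 5↦0, 6↦2.
Listing these in domain order gives 6 4 5 1 3 0 2.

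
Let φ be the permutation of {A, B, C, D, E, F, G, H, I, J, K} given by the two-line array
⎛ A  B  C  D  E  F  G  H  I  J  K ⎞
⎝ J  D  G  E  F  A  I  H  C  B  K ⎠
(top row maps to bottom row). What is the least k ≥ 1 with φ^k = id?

The disjoint-cycle form of φ has cycle lengths 6, 3, 1, 1.
The order is lcm(6, 3) = 6.

6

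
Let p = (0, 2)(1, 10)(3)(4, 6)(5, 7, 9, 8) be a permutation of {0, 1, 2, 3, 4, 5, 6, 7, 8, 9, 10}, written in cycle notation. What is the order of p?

4

The disjoint cycles have lengths 4, 2, 2, 2, 1.
Since disjoint cycles commute, ord(p) = lcm(4, 2, 2, 2) = 4.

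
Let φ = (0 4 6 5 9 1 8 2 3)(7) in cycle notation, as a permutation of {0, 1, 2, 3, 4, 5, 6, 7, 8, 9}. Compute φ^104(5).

5 lies in the 9-cycle (0 4 6 5 9 1 8 2 3).
Since the cycle has length 9, φ^104 acts on it the same as φ^5 (104 mod 9 = 5).
Advancing 5 steps from 5: 5 → 9 → 1 → 8 → 2 → 3.

3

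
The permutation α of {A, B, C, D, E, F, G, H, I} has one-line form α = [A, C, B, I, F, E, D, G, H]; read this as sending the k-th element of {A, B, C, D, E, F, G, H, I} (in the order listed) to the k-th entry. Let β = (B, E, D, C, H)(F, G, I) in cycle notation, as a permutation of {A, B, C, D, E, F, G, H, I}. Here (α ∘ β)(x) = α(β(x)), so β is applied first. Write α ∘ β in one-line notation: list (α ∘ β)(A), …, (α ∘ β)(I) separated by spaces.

A F G B I D H C E

For each element, apply β then α: A → A → A; B → E → F; C → H → G; D → C → B; E → D → I; F → G → D; G → I → H; H → B → C; I → F → E.
Collecting the images, α ∘ β = [A F G B I D H C E].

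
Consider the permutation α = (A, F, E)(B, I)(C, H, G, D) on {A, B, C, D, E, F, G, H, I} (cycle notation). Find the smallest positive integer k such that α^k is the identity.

12

The cycle type of α is (4, 3, 2).
Since disjoint cycles commute, ord(α) = lcm(4, 3, 2) = 12.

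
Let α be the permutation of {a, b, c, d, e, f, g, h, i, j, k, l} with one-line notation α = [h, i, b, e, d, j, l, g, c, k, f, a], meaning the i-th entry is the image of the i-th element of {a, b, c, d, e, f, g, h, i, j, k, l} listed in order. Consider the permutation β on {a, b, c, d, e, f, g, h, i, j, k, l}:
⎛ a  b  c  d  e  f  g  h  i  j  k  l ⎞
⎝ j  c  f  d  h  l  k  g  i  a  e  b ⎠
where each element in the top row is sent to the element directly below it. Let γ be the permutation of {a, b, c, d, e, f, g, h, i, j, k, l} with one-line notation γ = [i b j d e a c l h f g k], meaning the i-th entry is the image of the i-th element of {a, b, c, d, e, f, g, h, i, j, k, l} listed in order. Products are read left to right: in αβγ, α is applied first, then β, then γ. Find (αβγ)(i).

Chase i: α(i) = c; β(c) = f; γ(f) = a. Hence (αβγ)(i) = a.

a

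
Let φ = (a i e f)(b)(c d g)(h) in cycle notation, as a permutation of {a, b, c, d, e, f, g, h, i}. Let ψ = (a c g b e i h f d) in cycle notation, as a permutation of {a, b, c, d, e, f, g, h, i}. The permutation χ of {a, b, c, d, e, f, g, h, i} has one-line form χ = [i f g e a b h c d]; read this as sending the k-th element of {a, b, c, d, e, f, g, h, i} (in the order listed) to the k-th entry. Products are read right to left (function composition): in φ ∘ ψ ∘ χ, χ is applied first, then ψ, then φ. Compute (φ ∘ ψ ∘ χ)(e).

d

Apply the permutations in order: χ(e) = a, then ψ(a) = c, then φ(c) = d. So (φ ∘ ψ ∘ χ)(e) = d.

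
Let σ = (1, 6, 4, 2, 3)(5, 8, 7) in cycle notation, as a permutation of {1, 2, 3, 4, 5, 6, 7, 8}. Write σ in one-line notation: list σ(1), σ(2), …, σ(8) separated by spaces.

6 3 1 2 8 4 5 7

Each element maps to the next entry in its cycle (wrapping to the front): 1↦6, 2↦3, 3↦1, 4↦2, 5↦8, 6↦4, 7↦5, 8↦7.
So the one-line form is 6 3 1 2 8 4 5 7.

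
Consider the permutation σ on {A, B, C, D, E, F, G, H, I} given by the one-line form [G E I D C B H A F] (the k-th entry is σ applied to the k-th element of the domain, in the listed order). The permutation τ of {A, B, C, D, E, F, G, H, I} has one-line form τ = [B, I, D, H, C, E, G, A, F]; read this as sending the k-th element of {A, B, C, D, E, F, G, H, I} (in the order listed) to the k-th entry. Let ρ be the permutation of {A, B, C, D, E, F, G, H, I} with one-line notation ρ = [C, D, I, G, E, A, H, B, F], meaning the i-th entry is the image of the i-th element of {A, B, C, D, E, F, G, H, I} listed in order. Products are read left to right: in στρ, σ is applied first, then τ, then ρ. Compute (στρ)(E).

G

Apply the permutations in order: σ(E) = C, then τ(C) = D, then ρ(D) = G. So (στρ)(E) = G.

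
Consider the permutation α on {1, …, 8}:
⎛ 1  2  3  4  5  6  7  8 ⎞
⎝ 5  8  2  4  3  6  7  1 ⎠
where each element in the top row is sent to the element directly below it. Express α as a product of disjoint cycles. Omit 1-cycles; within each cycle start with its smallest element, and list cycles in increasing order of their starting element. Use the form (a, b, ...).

Start at 1 and follow images: 1 → 5 → 3 → 2 → 8 → 1, giving the cycle (1, 5, 3, 2, 8).
Repeating from the next unused element and collecting all non-trivial cycles gives (1, 5, 3, 2, 8).

(1, 5, 3, 2, 8)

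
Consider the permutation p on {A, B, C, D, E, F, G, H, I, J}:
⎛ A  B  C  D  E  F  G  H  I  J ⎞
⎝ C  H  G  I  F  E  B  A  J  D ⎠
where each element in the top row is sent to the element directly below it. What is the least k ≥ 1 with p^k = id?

Writing p as disjoint cycles, the cycle lengths are 5, 3, 2.
The order is lcm(5, 3, 2) = 30.

30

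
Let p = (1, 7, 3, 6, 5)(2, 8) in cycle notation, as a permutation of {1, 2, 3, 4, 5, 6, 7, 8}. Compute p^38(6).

7

6 lies in the 5-cycle (1, 7, 3, 6, 5).
Since the cycle has length 5, p^38 acts on it the same as p^3 (38 mod 5 = 3).
Stepping 3 places around the cycle: 6 → 5 → 1 → 7.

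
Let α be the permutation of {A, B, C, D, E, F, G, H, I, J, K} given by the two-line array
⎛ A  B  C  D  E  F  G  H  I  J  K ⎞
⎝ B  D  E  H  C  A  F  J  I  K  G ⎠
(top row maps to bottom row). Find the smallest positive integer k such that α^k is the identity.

Writing α as disjoint cycles, the cycle lengths are 8, 2, 1.
Since disjoint cycles commute, ord(α) = lcm(8, 2) = 8.

8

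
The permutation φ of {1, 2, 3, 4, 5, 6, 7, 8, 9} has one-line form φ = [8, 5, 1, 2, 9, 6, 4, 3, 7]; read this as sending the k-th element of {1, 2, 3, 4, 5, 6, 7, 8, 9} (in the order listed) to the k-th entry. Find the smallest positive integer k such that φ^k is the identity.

15

Decomposing into disjoint cycles gives cycle lengths 5, 3, 1.
Since disjoint cycles commute, ord(φ) = lcm(5, 3) = 15.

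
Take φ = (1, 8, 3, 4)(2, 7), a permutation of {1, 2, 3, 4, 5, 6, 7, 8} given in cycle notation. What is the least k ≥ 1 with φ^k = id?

4

The disjoint cycles have lengths 4, 2, 1, 1.
The order of φ is the least common multiple of its cycle lengths: lcm(4, 2) = 4.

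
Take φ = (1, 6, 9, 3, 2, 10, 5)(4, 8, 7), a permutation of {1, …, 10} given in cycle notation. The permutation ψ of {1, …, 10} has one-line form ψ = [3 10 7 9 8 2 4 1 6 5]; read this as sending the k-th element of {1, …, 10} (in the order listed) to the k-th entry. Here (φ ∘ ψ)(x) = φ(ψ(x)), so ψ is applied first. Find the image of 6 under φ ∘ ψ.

First apply ψ: ψ(6) = 2, then φ(2) = 10. Thus (φ ∘ ψ)(6) = 10.

10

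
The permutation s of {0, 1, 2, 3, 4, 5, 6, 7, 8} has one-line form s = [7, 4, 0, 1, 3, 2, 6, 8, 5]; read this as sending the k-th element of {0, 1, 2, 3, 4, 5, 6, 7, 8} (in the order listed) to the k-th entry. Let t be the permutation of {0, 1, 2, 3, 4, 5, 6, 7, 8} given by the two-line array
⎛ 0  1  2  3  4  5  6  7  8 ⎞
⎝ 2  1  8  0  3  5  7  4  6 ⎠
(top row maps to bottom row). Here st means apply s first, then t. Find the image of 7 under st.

(st)(7) = t(s(7)). s(7) = 8, then t(8) = 6. So (st)(7) = 6.

6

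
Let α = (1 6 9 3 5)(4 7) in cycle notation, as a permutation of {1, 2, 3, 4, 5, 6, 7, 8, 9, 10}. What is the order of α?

The disjoint cycles have lengths 5, 2, 1, 1, 1.
The order of α is the least common multiple of its cycle lengths: lcm(5, 2) = 10.

10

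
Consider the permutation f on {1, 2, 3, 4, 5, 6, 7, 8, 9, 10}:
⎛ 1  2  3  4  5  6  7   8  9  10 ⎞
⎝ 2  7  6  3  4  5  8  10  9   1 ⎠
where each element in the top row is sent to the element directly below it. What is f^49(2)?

Tracing 2 → 7 → … returns to 2 after 5 steps, so 2 lies in a 5-cycle (1 2 7 8 10).
Since the cycle has length 5, f^49 acts on it the same as f^4 (49 mod 5 = 4).
Stepping 4 places around the cycle: 2 → 7 → 8 → 10 → 1.

1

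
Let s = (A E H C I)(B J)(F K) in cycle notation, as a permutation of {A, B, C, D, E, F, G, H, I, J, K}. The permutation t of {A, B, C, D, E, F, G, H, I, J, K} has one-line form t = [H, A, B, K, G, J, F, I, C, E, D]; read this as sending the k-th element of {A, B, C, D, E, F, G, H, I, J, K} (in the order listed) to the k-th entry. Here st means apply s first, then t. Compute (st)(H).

s(H) = C, then t(C) = B; composing gives (st)(H) = B.

B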